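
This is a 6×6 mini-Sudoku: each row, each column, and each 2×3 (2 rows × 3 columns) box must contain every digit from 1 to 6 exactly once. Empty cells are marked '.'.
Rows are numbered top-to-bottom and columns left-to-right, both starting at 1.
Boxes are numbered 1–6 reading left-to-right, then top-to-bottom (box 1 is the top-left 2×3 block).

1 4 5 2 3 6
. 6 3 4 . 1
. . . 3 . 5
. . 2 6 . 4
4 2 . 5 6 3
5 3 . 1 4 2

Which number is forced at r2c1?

Row 2 already contains {1, 3, 4, 6}.
Column 1 already contains {1, 4, 5}.
Its 2×3 block (box 1) already contains {1, 3, 4, 5, 6}.
The only value from 1–6 not eliminated is 2, so r2c1 = 2.

2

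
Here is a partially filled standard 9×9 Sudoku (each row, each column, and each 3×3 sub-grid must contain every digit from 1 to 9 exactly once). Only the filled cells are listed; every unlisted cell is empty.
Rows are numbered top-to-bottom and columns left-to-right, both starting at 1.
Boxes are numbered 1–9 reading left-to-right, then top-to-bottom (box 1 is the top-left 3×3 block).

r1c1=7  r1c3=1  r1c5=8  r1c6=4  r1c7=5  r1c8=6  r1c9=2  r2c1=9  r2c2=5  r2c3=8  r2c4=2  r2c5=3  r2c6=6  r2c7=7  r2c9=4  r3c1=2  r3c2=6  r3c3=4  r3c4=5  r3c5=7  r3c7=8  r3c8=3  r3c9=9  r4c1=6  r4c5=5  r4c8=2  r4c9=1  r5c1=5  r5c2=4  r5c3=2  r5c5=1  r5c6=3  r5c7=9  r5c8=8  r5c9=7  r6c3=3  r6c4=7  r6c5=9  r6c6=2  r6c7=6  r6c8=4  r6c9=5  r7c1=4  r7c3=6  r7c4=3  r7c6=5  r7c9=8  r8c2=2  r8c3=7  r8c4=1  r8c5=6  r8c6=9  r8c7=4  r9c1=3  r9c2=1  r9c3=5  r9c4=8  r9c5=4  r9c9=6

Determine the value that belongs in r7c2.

Row 7 already contains {3, 4, 5, 6, 8}.
Column 2 already contains {1, 2, 4, 5, 6}.
Its 3×3 block (box 7) already contains {1, 2, 3, 4, 5, 6, 7}.
The only value from 1–9 not eliminated is 9, so r7c2 = 9.

9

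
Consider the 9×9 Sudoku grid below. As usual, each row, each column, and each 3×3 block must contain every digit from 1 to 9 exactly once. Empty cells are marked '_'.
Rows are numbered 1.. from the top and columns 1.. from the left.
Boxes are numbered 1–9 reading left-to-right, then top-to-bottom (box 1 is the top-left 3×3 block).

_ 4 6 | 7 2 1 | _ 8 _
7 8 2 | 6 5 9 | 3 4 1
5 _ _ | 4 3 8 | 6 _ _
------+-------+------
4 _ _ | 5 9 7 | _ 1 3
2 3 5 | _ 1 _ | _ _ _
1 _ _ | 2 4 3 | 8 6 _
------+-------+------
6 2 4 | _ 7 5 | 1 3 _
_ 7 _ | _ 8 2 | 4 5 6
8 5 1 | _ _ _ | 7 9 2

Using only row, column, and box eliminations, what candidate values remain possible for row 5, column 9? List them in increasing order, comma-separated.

Row 5 already contains {1, 2, 3, 5}.
Column 9 already contains {1, 2, 3, 6}.
Its 3×3 block (box 6) already contains {1, 3, 6, 8}.
Removing those from 1–9 leaves {4, 7, 9} as the candidates for row 5, column 9.

4,7,9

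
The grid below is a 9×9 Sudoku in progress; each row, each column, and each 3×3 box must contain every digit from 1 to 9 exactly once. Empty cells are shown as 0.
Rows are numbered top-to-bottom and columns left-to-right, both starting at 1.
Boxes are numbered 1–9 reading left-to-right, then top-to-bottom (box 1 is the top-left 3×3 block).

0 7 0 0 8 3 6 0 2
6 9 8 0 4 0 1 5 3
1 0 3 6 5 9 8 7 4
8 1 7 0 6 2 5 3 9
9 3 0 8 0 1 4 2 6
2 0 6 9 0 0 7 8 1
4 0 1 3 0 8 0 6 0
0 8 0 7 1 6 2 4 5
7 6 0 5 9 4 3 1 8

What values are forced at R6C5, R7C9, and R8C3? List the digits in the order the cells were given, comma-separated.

For R6C5:
  Row 6 already contains {1, 2, 6, 7, 8, 9}.
  Column 5 already contains {1, 4, 5, 6, 8, 9}.
  Its 3×3 block (box 5) already contains {1, 2, 6, 8, 9}.
  The only value from 1–9 not eliminated is 3, so R6C5 = 3.
For R7C9:
  Row 7 already contains {1, 3, 4, 6, 8}.
  Column 9 already contains {1, 2, 3, 4, 5, 6, 8, 9}.
  Its 3×3 block (box 9) already contains {1, 2, 3, 4, 5, 6, 8}.
  The only value from 1–9 not eliminated is 7, so R7C9 = 7.
For R8C3:
  Row 8 already contains {1, 2, 4, 5, 6, 7, 8}.
  Column 3 already contains {1, 3, 6, 7, 8}.
  Its 3×3 block (box 7) already contains {1, 4, 6, 7, 8}.
  The only value from 1–9 not eliminated is 9, so R8C3 = 9.

3,7,9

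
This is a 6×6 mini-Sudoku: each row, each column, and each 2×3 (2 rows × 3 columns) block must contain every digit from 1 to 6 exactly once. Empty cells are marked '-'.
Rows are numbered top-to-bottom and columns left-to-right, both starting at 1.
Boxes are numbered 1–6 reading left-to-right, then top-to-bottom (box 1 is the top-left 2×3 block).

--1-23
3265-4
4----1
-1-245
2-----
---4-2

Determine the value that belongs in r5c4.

1

Cell r5c4 itself could take any of {1, 3, 6} by direct elimination.
Consider where 1 can go in column 4.
r1c4 is out (row 1 already has a 1).
r3c4 is out (row 3 already has a 1).
So the only cell in column 4 that can hold 1 is r5c4.
Therefore r5c4 = 1.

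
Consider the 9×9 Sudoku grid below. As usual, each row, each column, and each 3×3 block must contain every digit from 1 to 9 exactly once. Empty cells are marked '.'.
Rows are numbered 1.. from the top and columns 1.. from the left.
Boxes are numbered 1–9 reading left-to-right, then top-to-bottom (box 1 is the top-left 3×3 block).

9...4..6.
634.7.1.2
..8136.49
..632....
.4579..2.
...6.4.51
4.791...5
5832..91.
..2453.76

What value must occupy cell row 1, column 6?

2

Cell row 1, column 6 itself could take any of {2, 5, 8} by direct elimination.
Consider where 2 can go in box 2.
row 1, column 4 is out (column 4 already has a 2).
row 2, column 4 is out (row 2 already has a 2).
row 2, column 6 is out (row 2 already has a 2).
So the only cell in box 2 that can hold 2 is row 1, column 6.
Therefore row 1, column 6 = 2.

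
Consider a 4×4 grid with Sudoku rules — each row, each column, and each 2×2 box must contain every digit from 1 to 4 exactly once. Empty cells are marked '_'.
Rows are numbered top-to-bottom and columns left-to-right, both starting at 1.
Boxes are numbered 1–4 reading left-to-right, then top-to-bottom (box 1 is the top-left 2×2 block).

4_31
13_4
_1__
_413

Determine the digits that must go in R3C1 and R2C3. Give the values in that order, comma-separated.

For R3C1:
  Consider where 3 can go in row 3.
  R3C3 is out (column 3 already has a 3).
  R3C4 is out (column 4 already has a 3).
  So the only cell in row 3 that can hold 3 is R3C1.
  So R3C1 = 3.
For R2C3:
  Row 2 already contains {1, 3, 4}.
  Column 3 already contains {1, 3}.
  Its 2×2 block (box 2) already contains {1, 3, 4}.
  The only value from 1–4 not eliminated is 2, so R2C3 = 2.

3,2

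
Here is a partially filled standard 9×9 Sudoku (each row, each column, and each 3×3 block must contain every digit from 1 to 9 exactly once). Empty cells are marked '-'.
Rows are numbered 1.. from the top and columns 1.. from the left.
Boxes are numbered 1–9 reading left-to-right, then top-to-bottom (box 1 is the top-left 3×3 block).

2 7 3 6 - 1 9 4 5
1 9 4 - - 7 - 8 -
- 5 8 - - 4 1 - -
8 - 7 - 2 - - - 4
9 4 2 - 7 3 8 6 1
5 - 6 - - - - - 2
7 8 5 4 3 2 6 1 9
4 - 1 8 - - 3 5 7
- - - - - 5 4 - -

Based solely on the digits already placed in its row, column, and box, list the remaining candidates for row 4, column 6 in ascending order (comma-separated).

Row 4 already contains {2, 4, 7, 8}.
Column 6 already contains {1, 2, 3, 4, 5, 7}.
Its 3×3 block (box 5) already contains {2, 3, 7}.
Removing those from 1–9 leaves {6, 9} as the candidates for row 4, column 6.

6,9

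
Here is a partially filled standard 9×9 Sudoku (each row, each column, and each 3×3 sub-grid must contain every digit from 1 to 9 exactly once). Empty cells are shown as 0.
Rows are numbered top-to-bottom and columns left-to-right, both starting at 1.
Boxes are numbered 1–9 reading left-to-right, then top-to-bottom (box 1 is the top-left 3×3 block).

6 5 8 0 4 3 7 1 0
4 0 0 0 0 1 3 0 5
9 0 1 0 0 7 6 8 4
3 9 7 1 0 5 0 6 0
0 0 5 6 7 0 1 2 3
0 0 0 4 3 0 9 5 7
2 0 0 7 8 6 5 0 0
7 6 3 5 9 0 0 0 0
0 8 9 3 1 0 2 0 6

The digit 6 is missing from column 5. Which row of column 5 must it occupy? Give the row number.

2

Consider where 6 can go in column 5.
r3c5 is out (row 3 already has a 6).
r4c5 is out (row 4 already has a 6).
So the only cell in column 5 that can hold 6 is r2c5.
That is row 2.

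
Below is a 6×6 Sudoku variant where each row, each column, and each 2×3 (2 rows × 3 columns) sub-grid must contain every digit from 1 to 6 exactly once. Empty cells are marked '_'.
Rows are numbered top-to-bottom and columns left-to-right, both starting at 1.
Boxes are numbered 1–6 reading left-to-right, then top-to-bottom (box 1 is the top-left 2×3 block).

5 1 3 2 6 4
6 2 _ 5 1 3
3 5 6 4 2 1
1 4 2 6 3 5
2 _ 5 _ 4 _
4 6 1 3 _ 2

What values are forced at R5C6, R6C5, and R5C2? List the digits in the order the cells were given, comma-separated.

For R5C6:
  Row 5 already contains {2, 4, 5}.
  Column 6 already contains {1, 2, 3, 4, 5}.
  Its 2×3 block (box 6) already contains {2, 3, 4}.
  The only value from 1–6 not eliminated is 6, so R5C6 = 6.
For R6C5:
  Row 6 already contains {1, 2, 3, 4, 6}.
  Column 5 already contains {1, 2, 3, 4, 6}.
  Its 2×3 block (box 6) already contains {2, 3, 4}.
  The only value from 1–6 not eliminated is 5, so R6C5 = 5.
For R5C2:
  Row 5 already contains {2, 4, 5}.
  Column 2 already contains {1, 2, 4, 5, 6}.
  Its 2×3 block (box 5) already contains {1, 2, 4, 5, 6}.
  The only value from 1–6 not eliminated is 3, so R5C2 = 3.

6,5,3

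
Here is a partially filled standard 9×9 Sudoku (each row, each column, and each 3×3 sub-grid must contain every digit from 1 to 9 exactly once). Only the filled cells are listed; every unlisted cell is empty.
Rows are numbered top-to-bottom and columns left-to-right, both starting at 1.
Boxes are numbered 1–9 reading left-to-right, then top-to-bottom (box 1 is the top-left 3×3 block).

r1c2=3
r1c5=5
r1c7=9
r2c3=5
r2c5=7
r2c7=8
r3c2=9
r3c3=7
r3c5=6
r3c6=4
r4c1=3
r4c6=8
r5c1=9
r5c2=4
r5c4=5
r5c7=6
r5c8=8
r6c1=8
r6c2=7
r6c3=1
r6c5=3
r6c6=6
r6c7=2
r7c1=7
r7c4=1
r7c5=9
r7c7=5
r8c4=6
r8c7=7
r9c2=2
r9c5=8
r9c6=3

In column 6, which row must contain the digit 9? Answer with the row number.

Consider where 9 can go in column 6.
r1c6 is out (row 1 already has a 9).
r5c6 is out (row 5 already has a 9).
r7c6 is out (row 7 already has a 9).
r8c6 is out (box 8 already has a 9).
So the only cell in column 6 that can hold 9 is r2c6.
That is row 2.

2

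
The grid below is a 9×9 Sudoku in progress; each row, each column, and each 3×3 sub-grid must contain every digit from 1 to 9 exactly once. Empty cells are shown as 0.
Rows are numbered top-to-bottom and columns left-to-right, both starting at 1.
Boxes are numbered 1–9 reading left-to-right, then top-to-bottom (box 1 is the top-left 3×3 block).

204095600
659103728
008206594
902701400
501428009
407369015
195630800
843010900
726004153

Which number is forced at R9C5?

8

Row 9 already contains {1, 2, 3, 4, 5, 6, 7}.
Column 5 already contains {1, 2, 3, 6, 9}.
Its 3×3 block (box 8) already contains {1, 3, 4, 6}.
The only value from 1–9 not eliminated is 8, so R9C5 = 8.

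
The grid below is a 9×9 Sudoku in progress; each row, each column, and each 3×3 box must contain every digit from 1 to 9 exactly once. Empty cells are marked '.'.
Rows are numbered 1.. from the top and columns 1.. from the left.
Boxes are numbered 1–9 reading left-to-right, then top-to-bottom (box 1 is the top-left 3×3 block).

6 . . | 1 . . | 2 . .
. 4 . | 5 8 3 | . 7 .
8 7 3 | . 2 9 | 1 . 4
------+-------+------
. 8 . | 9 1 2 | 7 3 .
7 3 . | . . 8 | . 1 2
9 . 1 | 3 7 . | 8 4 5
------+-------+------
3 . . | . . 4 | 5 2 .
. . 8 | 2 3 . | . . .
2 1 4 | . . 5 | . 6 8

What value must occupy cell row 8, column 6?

Cell row 8, column 6 itself could take any of {1, 6, 7} by direct elimination.
Consider where 1 can go in box 8.
row 7, column 4 is out (column 4 already has a 1).
row 7, column 5 is out (column 5 already has a 1).
row 9, column 4 is out (row 9 already has a 1).
row 9, column 5 is out (row 9 already has a 1).
So the only cell in box 8 that can hold 1 is row 8, column 6.
Therefore row 8, column 6 = 1.

1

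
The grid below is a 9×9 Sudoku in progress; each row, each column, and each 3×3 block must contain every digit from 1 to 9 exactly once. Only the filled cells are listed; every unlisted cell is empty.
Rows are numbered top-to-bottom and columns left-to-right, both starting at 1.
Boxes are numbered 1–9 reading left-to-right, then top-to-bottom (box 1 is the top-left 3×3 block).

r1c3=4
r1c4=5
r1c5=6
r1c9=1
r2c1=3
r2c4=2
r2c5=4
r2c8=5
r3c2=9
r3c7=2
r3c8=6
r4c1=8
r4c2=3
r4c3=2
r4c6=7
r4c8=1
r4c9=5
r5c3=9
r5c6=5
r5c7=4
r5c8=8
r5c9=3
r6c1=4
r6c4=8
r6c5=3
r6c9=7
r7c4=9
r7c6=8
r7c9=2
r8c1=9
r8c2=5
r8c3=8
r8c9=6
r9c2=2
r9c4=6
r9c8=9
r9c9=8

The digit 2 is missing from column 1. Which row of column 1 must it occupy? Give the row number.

1

Consider where 2 can go in column 1.
r3c1 is out (row 3 already has a 2).
r5c1 is out (box 4 already has a 2).
r7c1 is out (row 7 already has a 2).
r9c1 is out (row 9 already has a 2).
So the only cell in column 1 that can hold 2 is r1c1.
That is row 1.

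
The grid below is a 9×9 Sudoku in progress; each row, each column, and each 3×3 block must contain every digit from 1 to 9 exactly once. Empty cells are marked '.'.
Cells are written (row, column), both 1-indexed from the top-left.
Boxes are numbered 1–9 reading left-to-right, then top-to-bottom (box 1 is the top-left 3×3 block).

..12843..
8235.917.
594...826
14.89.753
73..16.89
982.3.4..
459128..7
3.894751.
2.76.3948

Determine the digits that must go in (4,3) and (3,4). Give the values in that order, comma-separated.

6,3

For (4,3):
  Row 4 already contains {1, 3, 4, 5, 7, 8, 9}.
  Column 3 already contains {1, 2, 3, 4, 7, 8, 9}.
  Its 3×3 block (box 4) already contains {1, 2, 3, 4, 7, 8, 9}.
  The only value from 1–9 not eliminated is 6, so (4,3) = 6.
For (3,4):
  Consider where 3 can go in column 4.
  (5,4) is out (row 5 already has a 3).
  (6,4) is out (row 6 already has a 3).
  So the only cell in column 4 that can hold 3 is (3,4).
  So (3,4) = 3.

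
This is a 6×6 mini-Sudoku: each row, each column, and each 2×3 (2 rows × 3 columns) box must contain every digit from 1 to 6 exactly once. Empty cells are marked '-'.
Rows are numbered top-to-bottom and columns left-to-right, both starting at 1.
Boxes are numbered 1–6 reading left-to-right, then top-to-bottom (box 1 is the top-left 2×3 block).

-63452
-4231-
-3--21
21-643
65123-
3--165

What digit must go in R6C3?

Row 6 already contains {1, 3, 5, 6}.
Column 3 already contains {1, 2, 3}.
Its 2×3 block (box 5) already contains {1, 3, 5, 6}.
The only value from 1–6 not eliminated is 4, so R6C3 = 4.

4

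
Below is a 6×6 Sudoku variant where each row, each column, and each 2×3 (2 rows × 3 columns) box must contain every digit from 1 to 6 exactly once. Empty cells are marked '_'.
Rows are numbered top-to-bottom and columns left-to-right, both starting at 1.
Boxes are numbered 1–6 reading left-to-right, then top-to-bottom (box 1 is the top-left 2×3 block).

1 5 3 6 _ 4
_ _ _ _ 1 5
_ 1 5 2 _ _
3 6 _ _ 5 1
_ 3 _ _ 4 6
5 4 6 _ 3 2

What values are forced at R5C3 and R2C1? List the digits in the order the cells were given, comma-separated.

For R5C3:
  Consider where 1 can go in column 3.
  R2C3 is out (row 2 already has a 1).
  R4C3 is out (row 4 already has a 1).
  So the only cell in column 3 that can hold 1 is R5C3.
  So R5C3 = 1.
For R2C1:
  Consider where 6 can go in column 1.
  R3C1 is out (box 3 already has a 6).
  R5C1 is out (row 5 already has a 6).
  So the only cell in column 1 that can hold 6 is R2C1.
  So R2C1 = 6.

1,6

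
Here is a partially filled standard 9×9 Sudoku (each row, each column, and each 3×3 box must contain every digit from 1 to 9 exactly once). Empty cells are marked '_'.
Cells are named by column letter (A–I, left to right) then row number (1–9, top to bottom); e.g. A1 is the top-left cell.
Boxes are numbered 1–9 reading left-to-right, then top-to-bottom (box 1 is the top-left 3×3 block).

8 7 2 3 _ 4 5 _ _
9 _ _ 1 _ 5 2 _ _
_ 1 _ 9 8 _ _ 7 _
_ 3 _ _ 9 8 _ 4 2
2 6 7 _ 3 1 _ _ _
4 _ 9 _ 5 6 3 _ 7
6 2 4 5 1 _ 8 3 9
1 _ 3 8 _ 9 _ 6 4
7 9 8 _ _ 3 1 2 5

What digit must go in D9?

Cell D9 itself could take any of {4, 6} by direct elimination.
Consider where 6 can go in column D.
D4 is out (box 5 already has a 6).
D5 is out (row 5 already has a 6).
D6 is out (row 6 already has a 6).
So the only cell in column D that can hold 6 is D9.
Therefore D9 = 6.

6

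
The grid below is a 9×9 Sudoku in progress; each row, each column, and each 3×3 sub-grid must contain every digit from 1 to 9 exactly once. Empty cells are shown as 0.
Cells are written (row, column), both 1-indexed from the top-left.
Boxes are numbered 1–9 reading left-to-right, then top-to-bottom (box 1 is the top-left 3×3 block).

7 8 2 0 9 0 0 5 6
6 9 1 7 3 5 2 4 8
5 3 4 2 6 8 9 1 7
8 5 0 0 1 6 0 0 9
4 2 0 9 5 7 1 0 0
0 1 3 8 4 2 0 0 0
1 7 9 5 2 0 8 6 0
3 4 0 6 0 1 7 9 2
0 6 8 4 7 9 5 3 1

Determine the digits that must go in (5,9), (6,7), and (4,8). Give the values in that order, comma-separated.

3,6,2

For (5,9):
  Row 5 already contains {1, 2, 4, 5, 7, 9}.
  Column 9 already contains {1, 2, 6, 7, 8, 9}.
  Its 3×3 block (box 6) already contains {1, 9}.
  The only value from 1–9 not eliminated is 3, so (5,9) = 3.
For (6,7):
  Row 6 already contains {1, 2, 3, 4, 8}.
  Column 7 already contains {1, 2, 5, 7, 8, 9}.
  Its 3×3 block (box 6) already contains {1, 9}.
  The only value from 1–9 not eliminated is 6, so (6,7) = 6.
For (4,8):
  Consider where 2 can go in column 8.
  (5,8) is out (row 5 already has a 2).
  (6,8) is out (row 6 already has a 2).
  So the only cell in column 8 that can hold 2 is (4,8).
  So (4,8) = 2.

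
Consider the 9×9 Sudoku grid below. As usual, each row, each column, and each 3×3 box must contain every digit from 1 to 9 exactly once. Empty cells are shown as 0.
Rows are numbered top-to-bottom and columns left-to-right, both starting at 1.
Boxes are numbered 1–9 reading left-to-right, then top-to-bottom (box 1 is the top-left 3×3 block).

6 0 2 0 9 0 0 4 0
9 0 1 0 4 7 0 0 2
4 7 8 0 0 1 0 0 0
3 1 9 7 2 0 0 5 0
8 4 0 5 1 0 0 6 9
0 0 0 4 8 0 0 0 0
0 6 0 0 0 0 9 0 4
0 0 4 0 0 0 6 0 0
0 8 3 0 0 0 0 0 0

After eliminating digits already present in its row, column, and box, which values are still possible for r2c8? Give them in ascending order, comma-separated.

Row 2 already contains {1, 2, 4, 7, 9}.
Column 8 already contains {4, 5, 6}.
Its 3×3 block (box 3) already contains {2, 4}.
Removing those from 1–9 leaves {3, 8} as the candidates for r2c8.

3,8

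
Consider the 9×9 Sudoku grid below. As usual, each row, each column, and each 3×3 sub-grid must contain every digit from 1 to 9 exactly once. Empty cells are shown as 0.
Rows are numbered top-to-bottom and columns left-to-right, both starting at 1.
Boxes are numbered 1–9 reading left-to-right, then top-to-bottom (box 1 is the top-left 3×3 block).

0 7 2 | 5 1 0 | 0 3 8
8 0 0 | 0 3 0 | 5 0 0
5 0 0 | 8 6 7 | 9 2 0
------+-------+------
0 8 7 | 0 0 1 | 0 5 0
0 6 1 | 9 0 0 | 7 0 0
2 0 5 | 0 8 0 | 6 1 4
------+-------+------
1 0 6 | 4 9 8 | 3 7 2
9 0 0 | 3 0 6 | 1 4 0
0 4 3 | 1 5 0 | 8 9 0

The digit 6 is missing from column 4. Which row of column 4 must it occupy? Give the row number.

4

Consider where 6 can go in column 4.
R2C4 is out (box 2 already has a 6).
R6C4 is out (row 6 already has a 6).
So the only cell in column 4 that can hold 6 is R4C4.
That is row 4.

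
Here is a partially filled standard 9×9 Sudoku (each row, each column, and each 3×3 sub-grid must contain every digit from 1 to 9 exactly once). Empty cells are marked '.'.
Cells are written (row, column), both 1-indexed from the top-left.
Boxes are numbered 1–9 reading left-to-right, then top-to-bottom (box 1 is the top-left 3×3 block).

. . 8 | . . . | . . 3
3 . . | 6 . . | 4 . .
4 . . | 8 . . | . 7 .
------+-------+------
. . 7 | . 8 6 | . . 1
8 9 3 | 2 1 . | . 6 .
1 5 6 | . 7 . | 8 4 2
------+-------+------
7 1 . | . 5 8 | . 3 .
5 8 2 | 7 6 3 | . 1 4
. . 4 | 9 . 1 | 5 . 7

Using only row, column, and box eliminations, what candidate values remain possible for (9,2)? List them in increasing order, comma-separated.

Row 9 already contains {1, 4, 5, 7, 9}.
Column 2 already contains {1, 5, 8, 9}.
Its 3×3 block (box 7) already contains {1, 2, 4, 5, 7, 8}.
Removing those from 1–9 leaves {3, 6} as the candidates for (9,2).

3,6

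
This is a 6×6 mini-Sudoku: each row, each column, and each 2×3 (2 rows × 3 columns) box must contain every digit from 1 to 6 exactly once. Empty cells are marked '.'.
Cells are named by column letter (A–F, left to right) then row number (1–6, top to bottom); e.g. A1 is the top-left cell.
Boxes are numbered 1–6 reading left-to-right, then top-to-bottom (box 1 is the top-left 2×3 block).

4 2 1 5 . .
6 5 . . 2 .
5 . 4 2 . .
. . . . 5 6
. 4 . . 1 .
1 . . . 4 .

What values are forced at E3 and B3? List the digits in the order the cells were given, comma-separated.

For E3:
  Row 3 already contains {2, 4, 5}.
  Column E already contains {1, 2, 4, 5}.
  Its 2×3 block (box 4) already contains {2, 5, 6}.
  The only value from 1–6 not eliminated is 3, so E3 = 3.
For B3:
  Consider where 6 can go in box 3.
  A4 is out (row 4 already has a 6).
  B4 is out (row 4 already has a 6).
  C4 is out (row 4 already has a 6).
  So the only cell in box 3 that can hold 6 is B3.
  So B3 = 6.

3,6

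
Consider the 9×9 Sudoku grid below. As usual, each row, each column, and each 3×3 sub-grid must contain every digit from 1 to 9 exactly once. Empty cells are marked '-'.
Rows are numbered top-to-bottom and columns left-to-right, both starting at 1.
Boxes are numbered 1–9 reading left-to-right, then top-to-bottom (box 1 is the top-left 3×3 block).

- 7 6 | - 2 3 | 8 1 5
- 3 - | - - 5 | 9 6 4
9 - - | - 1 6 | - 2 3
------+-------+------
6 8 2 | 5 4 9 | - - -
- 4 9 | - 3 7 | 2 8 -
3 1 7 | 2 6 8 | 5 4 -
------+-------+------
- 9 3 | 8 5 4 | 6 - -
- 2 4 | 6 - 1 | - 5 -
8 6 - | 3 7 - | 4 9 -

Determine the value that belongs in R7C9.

2

Cell R7C9 itself could take any of {1, 2, 7} by direct elimination.
Consider where 2 can go in row 7.
R7C1 is out (box 7 already has a 2).
R7C8 is out (column 8 already has a 2).
So the only cell in row 7 that can hold 2 is R7C9.
Therefore R7C9 = 2.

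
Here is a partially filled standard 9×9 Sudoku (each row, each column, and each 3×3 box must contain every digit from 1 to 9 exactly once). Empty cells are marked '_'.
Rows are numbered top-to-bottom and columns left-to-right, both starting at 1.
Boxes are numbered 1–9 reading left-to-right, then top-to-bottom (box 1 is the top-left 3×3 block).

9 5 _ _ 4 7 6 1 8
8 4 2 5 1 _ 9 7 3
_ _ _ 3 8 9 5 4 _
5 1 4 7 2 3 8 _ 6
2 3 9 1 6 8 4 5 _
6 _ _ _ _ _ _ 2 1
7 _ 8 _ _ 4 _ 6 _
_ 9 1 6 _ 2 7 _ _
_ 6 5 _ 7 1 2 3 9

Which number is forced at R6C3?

Row 6 already contains {1, 2, 6}.
Column 3 already contains {1, 2, 4, 5, 8, 9}.
Its 3×3 block (box 4) already contains {1, 2, 3, 4, 5, 6, 9}.
The only value from 1–9 not eliminated is 7, so R6C3 = 7.

7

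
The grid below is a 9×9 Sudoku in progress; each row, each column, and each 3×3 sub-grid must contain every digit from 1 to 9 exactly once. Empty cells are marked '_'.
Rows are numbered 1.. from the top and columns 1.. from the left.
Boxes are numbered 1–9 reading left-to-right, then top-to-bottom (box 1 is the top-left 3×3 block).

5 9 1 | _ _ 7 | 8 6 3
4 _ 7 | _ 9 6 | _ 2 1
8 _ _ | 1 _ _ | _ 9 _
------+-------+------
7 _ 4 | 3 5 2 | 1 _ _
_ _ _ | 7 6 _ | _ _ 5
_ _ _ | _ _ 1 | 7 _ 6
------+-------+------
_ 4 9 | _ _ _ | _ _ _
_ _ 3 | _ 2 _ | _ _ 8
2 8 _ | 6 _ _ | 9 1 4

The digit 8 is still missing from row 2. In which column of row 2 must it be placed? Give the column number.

Consider where 8 can go in row 2.
row 2, column 2 is out (column 2 already has a 8).
row 2, column 7 is out (column 7 already has a 8).
So the only cell in row 2 that can hold 8 is row 2, column 4.
That is column 4.

4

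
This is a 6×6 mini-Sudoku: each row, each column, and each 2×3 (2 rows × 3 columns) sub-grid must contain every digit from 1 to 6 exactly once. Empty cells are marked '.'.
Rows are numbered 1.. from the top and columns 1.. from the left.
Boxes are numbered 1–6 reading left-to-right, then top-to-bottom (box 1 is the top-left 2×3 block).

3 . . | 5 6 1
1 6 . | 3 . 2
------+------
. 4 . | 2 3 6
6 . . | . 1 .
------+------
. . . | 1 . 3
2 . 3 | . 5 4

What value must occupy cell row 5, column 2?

Row 5 already contains {1, 3}.
Column 2 already contains {4, 6}.
Its 2×3 block (box 5) already contains {2, 3}.
The only value from 1–6 not eliminated is 5, so row 5, column 2 = 5.

5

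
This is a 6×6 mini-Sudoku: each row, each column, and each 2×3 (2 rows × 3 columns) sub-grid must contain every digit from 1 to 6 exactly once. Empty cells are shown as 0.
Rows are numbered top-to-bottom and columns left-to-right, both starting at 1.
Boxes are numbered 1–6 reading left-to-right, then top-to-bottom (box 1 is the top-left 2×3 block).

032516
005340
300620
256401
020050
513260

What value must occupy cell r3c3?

Cell r3c3 itself could take any of {1, 4} by direct elimination.
Consider where 1 can go in column 3.
r5c3 is out (box 5 already has a 1).
So the only cell in column 3 that can hold 1 is r3c3.
Therefore r3c3 = 1.

1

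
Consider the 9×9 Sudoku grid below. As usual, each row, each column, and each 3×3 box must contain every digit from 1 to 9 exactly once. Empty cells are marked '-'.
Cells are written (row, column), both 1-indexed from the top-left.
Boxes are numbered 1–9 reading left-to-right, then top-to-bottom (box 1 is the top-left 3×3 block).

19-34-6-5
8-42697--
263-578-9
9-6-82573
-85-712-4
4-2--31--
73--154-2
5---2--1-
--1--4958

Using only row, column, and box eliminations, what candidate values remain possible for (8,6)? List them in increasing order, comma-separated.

6,8

Row 8 already contains {1, 2, 5}.
Column 6 already contains {1, 2, 3, 4, 5, 7, 9}.
Its 3×3 block (box 8) already contains {1, 2, 4, 5}.
Removing those from 1–9 leaves {6, 8} as the candidates for (8,6).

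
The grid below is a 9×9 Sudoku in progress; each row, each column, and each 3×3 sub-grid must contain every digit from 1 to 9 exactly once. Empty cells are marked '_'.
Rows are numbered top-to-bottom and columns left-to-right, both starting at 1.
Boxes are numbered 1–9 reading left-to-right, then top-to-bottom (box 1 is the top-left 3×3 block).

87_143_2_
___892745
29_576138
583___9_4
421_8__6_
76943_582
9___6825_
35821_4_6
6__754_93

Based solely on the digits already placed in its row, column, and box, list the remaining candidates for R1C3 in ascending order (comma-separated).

Row 1 already contains {1, 2, 3, 4, 7, 8}.
Column 3 already contains {1, 3, 8, 9}.
Its 3×3 block (box 1) already contains {2, 7, 8, 9}.
Removing those from 1–9 leaves {5, 6} as the candidates for R1C3.

5,6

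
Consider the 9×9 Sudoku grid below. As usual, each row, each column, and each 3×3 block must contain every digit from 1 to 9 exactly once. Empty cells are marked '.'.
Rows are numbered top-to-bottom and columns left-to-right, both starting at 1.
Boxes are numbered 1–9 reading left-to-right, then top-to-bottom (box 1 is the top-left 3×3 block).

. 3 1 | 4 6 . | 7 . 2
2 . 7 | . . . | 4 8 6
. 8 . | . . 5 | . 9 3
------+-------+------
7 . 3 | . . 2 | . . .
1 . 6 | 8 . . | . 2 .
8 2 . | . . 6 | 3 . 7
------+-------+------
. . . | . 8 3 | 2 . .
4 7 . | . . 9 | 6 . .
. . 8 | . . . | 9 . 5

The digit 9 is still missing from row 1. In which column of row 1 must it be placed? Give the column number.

1

Consider where 9 can go in row 1.
R1C6 is out (column 6 already has a 9).
R1C8 is out (column 8 already has a 9).
So the only cell in row 1 that can hold 9 is R1C1.
That is column 1.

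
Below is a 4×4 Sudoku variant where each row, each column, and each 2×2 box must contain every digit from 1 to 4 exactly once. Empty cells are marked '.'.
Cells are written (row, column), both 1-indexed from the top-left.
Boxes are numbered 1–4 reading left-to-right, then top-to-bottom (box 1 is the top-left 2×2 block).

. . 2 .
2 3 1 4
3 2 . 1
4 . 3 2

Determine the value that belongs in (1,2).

4

Cell (1,2) itself could take any of {1, 4} by direct elimination.
Consider where 4 can go in row 1.
(1,1) is out (column 1 already has a 4).
(1,4) is out (column 4 already has a 4).
So the only cell in row 1 that can hold 4 is (1,2).
Therefore (1,2) = 4.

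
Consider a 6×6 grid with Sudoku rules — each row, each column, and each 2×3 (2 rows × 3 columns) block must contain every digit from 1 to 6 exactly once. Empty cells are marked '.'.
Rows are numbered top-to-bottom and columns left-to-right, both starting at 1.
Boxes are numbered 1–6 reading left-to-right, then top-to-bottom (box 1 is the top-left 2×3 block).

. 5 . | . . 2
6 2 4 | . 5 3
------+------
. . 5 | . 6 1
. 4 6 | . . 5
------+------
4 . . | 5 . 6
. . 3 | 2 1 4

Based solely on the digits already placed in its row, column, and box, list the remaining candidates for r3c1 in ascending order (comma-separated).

2,3

Row 3 already contains {1, 5, 6}.
Column 1 already contains {4, 6}.
Its 2×3 block (box 3) already contains {4, 5, 6}.
Removing those from 1–6 leaves {2, 3} as the candidates for r3c1.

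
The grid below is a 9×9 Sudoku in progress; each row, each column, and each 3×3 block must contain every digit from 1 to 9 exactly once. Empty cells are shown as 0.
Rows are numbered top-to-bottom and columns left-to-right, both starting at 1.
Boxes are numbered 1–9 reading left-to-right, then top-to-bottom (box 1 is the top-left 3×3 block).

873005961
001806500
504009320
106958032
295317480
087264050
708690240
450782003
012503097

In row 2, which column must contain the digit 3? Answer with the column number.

5

Consider where 3 can go in row 2.
R2C1 is out (box 1 already has a 3).
R2C2 is out (box 1 already has a 3).
R2C8 is out (column 8 already has a 3).
R2C9 is out (column 9 already has a 3).
So the only cell in row 2 that can hold 3 is R2C5.
That is column 5.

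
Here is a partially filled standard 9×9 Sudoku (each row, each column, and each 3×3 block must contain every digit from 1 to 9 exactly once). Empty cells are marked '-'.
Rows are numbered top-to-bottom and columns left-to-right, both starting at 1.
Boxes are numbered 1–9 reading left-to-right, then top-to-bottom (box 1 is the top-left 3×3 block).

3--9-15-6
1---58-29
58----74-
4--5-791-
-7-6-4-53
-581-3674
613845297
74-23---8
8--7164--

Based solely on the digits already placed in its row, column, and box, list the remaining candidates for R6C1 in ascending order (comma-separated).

Row 6 already contains {1, 3, 4, 5, 6, 7, 8}.
Column 1 already contains {1, 3, 4, 5, 6, 7, 8}.
Its 3×3 block (box 4) already contains {4, 5, 7, 8}.
Removing those from 1–9 leaves {2, 9} as the candidates for R6C1.

2,9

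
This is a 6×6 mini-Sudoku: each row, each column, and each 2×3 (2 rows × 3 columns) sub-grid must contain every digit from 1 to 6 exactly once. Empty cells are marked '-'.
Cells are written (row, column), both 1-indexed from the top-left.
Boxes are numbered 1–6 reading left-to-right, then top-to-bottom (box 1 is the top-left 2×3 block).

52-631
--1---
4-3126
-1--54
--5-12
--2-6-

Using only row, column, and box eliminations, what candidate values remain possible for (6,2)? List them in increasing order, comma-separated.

Row 6 already contains {2, 6}.
Column 2 already contains {1, 2}.
Its 2×3 block (box 5) already contains {2, 5}.
Removing those from 1–6 leaves {3, 4} as the candidates for (6,2).

3,4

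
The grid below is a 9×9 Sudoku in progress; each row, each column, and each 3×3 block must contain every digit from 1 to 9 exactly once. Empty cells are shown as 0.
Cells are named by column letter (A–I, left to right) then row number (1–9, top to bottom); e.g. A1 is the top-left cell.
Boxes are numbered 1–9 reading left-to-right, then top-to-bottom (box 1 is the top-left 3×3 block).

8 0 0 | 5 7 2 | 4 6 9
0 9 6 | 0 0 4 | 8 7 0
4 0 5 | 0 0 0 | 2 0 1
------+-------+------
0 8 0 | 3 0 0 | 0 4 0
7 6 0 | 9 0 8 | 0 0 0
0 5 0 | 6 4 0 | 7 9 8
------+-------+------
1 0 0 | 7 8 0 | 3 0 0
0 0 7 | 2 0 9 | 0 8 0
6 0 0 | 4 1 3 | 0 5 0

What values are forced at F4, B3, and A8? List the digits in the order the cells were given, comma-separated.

7,7,5

For F4:
  Consider where 7 can go in box 5.
  E4 is out (column E already has a 7).
  E5 is out (row 5 already has a 7).
  F6 is out (row 6 already has a 7).
  So the only cell in box 5 that can hold 7 is F4.
  So F4 = 7.
For B3:
  Consider where 7 can go in box 1.
  B1 is out (row 1 already has a 7).
  C1 is out (row 1 already has a 7).
  A2 is out (row 2 already has a 7).
  So the only cell in box 1 that can hold 7 is B3.
  So B3 = 7.
For A8:
  Consider where 5 can go in box 7.
  B7 is out (column B already has a 5).
  C7 is out (column C already has a 5).
  B8 is out (column B already has a 5).
  B9 is out (row 9 already has a 5).
  C9 is out (row 9 already has a 5).
  So the only cell in box 7 that can hold 5 is A8.
  So A8 = 5.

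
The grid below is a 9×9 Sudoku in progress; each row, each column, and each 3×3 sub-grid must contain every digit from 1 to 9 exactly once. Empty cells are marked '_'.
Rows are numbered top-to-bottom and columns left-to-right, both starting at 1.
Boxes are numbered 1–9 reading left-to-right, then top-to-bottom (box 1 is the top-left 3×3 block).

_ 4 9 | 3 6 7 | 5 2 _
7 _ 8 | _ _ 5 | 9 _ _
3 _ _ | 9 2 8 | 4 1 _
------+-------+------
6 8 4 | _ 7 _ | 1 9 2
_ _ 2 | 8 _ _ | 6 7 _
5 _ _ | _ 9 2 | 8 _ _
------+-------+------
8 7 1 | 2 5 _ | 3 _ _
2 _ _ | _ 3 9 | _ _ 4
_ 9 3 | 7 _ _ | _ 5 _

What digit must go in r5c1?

9

Cell r5c1 itself could take any of {1, 9} by direct elimination.
Consider where 9 can go in column 1.
r1c1 is out (row 1 already has a 9).
r9c1 is out (row 9 already has a 9).
So the only cell in column 1 that can hold 9 is r5c1.
Therefore r5c1 = 9.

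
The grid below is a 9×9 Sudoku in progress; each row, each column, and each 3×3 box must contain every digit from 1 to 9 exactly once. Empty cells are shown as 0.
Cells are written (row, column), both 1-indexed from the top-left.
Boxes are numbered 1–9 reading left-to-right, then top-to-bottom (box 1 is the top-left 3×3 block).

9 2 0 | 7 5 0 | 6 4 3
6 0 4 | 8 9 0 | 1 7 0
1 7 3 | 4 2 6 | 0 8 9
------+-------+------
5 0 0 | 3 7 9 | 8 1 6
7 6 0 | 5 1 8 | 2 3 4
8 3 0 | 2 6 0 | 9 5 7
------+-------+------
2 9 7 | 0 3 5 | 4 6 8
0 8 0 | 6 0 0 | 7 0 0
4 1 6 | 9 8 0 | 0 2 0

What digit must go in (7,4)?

1

Row 7 already contains {2, 3, 4, 5, 6, 7, 8, 9}.
Column 4 already contains {2, 3, 4, 5, 6, 7, 8, 9}.
Its 3×3 block (box 8) already contains {3, 5, 6, 8, 9}.
The only value from 1–9 not eliminated is 1, so (7,4) = 1.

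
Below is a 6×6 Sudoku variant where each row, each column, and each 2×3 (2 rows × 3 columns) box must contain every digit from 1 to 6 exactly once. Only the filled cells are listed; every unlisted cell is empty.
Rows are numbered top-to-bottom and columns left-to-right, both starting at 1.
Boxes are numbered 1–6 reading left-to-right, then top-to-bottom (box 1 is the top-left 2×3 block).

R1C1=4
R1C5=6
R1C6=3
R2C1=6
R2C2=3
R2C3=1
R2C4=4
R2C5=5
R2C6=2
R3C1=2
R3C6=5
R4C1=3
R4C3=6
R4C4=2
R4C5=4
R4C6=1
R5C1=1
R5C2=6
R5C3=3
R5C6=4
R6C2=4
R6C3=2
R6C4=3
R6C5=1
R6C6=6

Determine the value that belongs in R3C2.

Row 3 already contains {2, 5}.
Column 2 already contains {3, 4, 6}.
Its 2×3 block (box 3) already contains {2, 3, 6}.
The only value from 1–6 not eliminated is 1, so R3C2 = 1.

1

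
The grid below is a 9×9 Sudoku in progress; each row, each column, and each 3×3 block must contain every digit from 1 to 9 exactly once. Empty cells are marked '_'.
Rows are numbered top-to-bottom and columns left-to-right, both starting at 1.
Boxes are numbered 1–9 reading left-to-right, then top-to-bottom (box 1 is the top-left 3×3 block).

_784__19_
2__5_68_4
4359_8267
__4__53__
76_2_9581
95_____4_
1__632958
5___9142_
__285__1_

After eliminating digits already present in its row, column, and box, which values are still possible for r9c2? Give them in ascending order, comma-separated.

4,9

Row 9 already contains {1, 2, 5, 8}.
Column 2 already contains {3, 5, 6, 7}.
Its 3×3 block (box 7) already contains {1, 2, 5}.
Removing those from 1–9 leaves {4, 9} as the candidates for r9c2.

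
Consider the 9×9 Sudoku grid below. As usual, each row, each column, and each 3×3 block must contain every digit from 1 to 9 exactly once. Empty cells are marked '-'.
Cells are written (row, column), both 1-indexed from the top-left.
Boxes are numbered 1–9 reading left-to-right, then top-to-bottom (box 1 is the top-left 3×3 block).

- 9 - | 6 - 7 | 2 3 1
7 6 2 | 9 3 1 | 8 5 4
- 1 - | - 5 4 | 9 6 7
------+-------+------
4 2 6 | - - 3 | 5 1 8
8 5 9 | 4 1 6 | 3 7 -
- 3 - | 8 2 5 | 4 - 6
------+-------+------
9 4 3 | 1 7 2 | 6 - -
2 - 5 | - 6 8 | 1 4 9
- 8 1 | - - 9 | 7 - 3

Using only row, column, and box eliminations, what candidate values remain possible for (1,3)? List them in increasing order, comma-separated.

Row 1 already contains {1, 2, 3, 6, 7, 9}.
Column 3 already contains {1, 2, 3, 5, 6, 9}.
Its 3×3 block (box 1) already contains {1, 2, 6, 7, 9}.
Removing those from 1–9 leaves {4, 8} as the candidates for (1,3).

4,8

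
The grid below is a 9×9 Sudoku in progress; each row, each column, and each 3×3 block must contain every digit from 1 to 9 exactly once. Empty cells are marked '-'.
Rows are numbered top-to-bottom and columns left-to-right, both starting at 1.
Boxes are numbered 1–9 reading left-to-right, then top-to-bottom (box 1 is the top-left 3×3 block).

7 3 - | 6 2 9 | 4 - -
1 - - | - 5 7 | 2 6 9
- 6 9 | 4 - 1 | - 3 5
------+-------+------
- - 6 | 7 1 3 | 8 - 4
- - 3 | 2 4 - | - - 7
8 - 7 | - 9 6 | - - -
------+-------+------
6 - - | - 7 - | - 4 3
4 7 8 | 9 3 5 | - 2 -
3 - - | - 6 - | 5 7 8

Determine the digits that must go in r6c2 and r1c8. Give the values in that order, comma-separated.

4,8

For r6c2:
  Consider where 4 can go in box 4.
  r4c1 is out (row 4 already has a 4).
  r4c2 is out (row 4 already has a 4).
  r5c1 is out (row 5 already has a 4).
  r5c2 is out (row 5 already has a 4).
  So the only cell in box 4 that can hold 4 is r6c2.
  So r6c2 = 4.
For r1c8:
  Consider where 8 can go in row 1.
  r1c3 is out (column 3 already has a 8).
  r1c9 is out (column 9 already has a 8).
  So the only cell in row 1 that can hold 8 is r1c8.
  So r1c8 = 8.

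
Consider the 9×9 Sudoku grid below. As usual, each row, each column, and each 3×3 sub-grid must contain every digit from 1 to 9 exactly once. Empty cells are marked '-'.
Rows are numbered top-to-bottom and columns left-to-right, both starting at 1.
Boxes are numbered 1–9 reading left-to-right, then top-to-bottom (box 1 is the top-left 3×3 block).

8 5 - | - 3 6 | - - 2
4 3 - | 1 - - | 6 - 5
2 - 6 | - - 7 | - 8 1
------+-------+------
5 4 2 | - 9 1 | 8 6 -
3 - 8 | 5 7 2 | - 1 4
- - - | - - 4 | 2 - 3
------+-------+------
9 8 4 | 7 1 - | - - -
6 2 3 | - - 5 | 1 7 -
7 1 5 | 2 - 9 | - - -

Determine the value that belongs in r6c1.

1

Row 6 already contains {2, 3, 4}.
Column 1 already contains {2, 3, 4, 5, 6, 7, 8, 9}.
Its 3×3 block (box 4) already contains {2, 3, 4, 5, 8}.
The only value from 1–9 not eliminated is 1, so r6c1 = 1.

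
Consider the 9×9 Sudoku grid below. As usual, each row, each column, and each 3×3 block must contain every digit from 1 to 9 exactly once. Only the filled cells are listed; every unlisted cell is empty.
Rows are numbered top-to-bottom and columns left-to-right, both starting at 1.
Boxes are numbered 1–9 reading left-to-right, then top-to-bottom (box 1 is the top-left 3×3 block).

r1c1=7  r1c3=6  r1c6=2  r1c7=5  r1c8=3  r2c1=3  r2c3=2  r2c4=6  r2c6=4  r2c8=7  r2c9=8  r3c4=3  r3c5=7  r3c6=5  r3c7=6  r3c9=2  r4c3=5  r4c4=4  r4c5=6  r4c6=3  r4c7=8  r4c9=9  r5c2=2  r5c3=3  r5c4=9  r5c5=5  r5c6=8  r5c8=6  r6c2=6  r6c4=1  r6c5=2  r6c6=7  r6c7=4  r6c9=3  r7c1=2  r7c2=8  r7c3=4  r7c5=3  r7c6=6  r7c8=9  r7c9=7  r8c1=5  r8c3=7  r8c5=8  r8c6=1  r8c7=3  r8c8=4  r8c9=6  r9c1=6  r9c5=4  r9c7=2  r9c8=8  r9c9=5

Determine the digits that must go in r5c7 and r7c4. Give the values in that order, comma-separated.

7,5

For r5c7:
  Consider where 7 can go in box 6.
  r4c8 is out (column 8 already has a 7).
  r5c9 is out (column 9 already has a 7).
  r6c8 is out (row 6 already has a 7).
  So the only cell in box 6 that can hold 7 is r5c7.
  So r5c7 = 7.
For r7c4:
  Row 7 already contains {2, 3, 4, 6, 7, 8, 9}.
  Column 4 already contains {1, 3, 4, 6, 9}.
  Its 3×3 block (box 8) already contains {1, 3, 4, 6, 8}.
  The only value from 1–9 not eliminated is 5, so r7c4 = 5.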